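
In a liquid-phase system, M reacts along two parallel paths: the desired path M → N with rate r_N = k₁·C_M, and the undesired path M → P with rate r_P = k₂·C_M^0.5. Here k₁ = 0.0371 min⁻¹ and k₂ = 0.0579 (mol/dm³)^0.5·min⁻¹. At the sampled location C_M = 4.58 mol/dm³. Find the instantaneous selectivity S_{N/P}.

S_{N/P} = r_N/r_P = (k₁·C_M)/(k₂·C_M^0.5) = (k₁/k₂)·C_M^0.5.
= (0.0371×4.580) / (0.0579×4.580^0.5) = 0.1699/0.1239 = 1.37.

1.37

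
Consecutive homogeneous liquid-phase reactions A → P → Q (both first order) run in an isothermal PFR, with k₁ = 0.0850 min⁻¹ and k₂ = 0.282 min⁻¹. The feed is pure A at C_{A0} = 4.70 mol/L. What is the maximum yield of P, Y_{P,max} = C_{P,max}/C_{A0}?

At the optimum, C_{P,max}/C_{A0} = (k₁/k₂)^[k₂/(k₂−k₁)].
= (0.0850/0.282)^(0.282/(0.282−0.0850)) = (0.3014)^(1.431) = 0.1797.

0.180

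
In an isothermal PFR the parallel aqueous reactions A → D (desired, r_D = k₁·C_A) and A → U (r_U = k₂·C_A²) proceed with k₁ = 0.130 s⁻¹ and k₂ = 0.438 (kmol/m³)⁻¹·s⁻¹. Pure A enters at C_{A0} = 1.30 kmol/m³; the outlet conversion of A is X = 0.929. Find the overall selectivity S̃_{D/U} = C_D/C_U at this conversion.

C_A = C_{A0}(1−X) = 0.09230 kmol/m³.
Along a PFR/batch, dC_D/dC_A = −r_D/(r_D+r_U) = −k₁/(k₁+k₂·C_A).
Integrating from C_{A0} to C_A: C_D = (0.130/0.438)·ln[(0.130+0.438·1.30)/(0.130+0.438·0.0923)] = 0.2968·ln(0.6994/0.1704) = 0.4191 kmol/m³.
C_U = (C_{A0}−C_A)−C_D = 0.7886 kmol/m³; S̃_{D/U} = 0.4191/0.7886 = 0.531.

0.531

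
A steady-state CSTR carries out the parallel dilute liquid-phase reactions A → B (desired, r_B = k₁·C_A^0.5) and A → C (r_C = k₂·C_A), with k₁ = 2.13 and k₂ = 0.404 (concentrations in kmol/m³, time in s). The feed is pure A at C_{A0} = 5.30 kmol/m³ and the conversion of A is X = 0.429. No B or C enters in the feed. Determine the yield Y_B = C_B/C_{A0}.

Exit C_A = C_{A0}(1−X) = 5.30×0.571 = 3.026 kmol/m³.
Rates in a CSTR are evaluated at the outlet concentration: r_B = 2.13×3.026^0.5 = 3.705, r_C = 0.404×3.026 = 1.223.
Fraction of consumed A going to B: r_B/(r_B+r_C) = 0.7519.
C_B = 0.7519·C_{A0}·X = 0.7519×5.30×0.429 = 1.71 kmol/m³; Y_B = C_B/C_{A0} = 0.323.

0.323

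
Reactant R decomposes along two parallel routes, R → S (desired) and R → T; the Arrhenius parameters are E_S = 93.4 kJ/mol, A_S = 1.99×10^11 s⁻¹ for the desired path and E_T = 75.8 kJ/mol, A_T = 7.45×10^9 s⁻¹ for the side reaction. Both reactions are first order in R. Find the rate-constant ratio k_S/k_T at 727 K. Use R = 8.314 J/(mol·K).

1.45

Since both paths have the same order in R, the concentration cancels and S_{S/T} = k_S/k_T = (A_S/A_T)·exp[(E_T−E_S)/(RT)].
(E_T−E_S)/(RT) = (75.8−93.4)×10³/(8.314×727) = -17600/6044 = -2.912.
k_S/k_T = (1.99×10^11/7.45×10^9)·exp(-2.912) = 26.71 × 0.05438 = 1.45.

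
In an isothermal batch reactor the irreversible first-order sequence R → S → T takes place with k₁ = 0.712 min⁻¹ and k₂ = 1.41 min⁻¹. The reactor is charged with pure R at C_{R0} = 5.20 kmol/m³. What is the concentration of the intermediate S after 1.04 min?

1.31 kmol/m³

Solving the coupled first-order balances gives C_S(t) = [k₁/(k₂−k₁)]·C_{R0}·(e^(−k₁t) − e^(−k₂t)).
e^(−k₁t) = e^(−0.712×1.04) = e^(−0.7405) = 0.4769; e^(−k₂t) = e^(−1.466) = 0.2308.
C_S = 0.712×5.20/(1.41−0.712) × (0.4769−0.2308) = 5.304×0.2461 = 1.306 kmol/m³.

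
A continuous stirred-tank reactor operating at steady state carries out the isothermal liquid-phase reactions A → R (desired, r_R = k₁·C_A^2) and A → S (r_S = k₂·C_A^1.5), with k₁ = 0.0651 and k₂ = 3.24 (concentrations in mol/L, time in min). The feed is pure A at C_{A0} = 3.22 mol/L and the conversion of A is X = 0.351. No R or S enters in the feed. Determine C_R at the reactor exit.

0.0319 mol/L

Exit C_A = C_{A0}(1−X) = 3.22×0.649 = 2.090 mol/L.
Rates in a CSTR are evaluated at the outlet concentration: r_R = 0.0651×2.090^2 = 0.2843, r_S = 3.24×2.090^1.5 = 9.788.
Fraction of consumed A going to R: r_R/(r_R+r_S) = 0.02823.
C_R = 0.02823·C_{A0}·X = 0.02823×3.22×0.351 = 0.0319 mol/L.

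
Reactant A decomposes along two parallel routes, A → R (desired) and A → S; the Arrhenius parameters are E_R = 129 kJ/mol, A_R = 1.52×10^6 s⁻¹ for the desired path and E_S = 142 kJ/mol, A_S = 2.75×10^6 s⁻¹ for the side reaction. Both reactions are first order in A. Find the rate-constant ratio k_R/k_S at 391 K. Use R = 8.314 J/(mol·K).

k_R/k_S = (A_R/A_S)·exp[−(E_R−E_S)/(RT)] = (A_R/A_S)·exp[(E_S−E_R)/(RT)].
(E_S−E_R)/(RT) = (142−129)×10³/(8.314×391) = 13000/3251 = 3.999.
k_R/k_S = (1.52×10^6/2.75×10^6)·exp(3.999) = 0.5527 × 54.55 = 30.1.
Since E_R < E_S, lowering the temperature improves selectivity toward R.

30.1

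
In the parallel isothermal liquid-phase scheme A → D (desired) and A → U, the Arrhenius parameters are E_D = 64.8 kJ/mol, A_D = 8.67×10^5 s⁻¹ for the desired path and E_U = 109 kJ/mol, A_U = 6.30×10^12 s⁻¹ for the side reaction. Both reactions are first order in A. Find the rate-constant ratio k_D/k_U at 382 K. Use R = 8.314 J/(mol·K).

0.152

Since both paths have the same order in A, the concentration cancels and S_{D/U} = k_D/k_U = (A_D/A_U)·exp[(E_U−E_D)/(RT)].
(E_U−E_D)/(RT) = (109−64.8)×10³/(8.314×382) = 44200/3176 = 13.92.
k_D/k_U = (8.67×10^5/6.30×10^12)·exp(13.92) = 1.376×10^-7 × 1.107×10^6 = 0.152.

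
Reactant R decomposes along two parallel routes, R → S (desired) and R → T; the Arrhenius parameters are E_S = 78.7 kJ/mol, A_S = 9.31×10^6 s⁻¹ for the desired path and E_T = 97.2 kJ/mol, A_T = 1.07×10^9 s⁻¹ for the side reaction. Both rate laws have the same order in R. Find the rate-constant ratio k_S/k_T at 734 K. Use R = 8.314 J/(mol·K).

0.180

With equal orders, S_{S/T} = k_S/k_T = (A_S/A_T)·exp[(E_T−E_S)/(RT)].
(E_T−E_S)/(RT) = (97.2−78.7)×10³/(8.314×734) = 18500/6102 = 3.032.
k_S/k_T = (9.31×10^6/1.07×10^9)·exp(3.032) = 0.008701 × 20.73 = 0.180.
Since E_S < E_T, lowering the temperature improves selectivity toward S.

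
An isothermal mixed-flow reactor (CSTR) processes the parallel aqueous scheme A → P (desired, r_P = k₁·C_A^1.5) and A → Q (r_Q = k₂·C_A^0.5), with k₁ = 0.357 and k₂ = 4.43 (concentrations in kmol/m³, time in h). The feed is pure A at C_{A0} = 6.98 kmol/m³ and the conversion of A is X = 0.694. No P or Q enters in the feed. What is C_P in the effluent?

0.711 kmol/m³

Exit C_A = C_{A0}(1−X) = 6.98×0.306 = 2.136 kmol/m³.
In a CSTR the entire volume is at exit conditions, so r_P = 0.357×2.136^1.5 = 1.114 and r_Q = 4.43×2.136^0.5 = 6.474.
Fraction of consumed A going to P: r_P/(r_P+r_Q) = 0.1468.
C_P = 0.1468·C_{A0}·X = 0.1468×6.98×0.694 = 0.711 kmol/m³.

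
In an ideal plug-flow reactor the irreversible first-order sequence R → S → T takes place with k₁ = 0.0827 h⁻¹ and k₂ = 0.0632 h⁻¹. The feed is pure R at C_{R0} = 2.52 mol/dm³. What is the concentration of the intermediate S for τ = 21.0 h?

For first-order series with pure R initially, C_S(τ) = k₁C_{R0}/(k₂−k₁)·(e^(−k₁τ) − e^(−k₂τ)).
e^(−k₁τ) = e^(−0.0827×21.0) = e^(−1.737) = 0.1761; e^(−k₂τ) = e^(−1.327) = 0.2652.
C_S = 0.0827×2.52/(0.0632−0.0827) × (0.1761−0.2652) = (-10.69)×(-0.08912) = 0.9524 mol/dm³.

0.952 mol/dm³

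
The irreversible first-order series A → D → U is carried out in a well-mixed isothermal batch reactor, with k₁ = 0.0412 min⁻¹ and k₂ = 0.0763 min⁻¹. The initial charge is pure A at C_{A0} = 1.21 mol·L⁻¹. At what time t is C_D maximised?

The intermediate peaks when r₁ = r₂, i.e. k₁e^(−k₁t) = k₂e^(−k₂t), giving t_opt = ln(k₂/k₁)/(k₂−k₁).
= ln(0.0763/0.0412)/(0.0763−0.0412) = ln(1.852)/0.03510 = 0.6162/0.03510 = 17.6 min.

17.6 min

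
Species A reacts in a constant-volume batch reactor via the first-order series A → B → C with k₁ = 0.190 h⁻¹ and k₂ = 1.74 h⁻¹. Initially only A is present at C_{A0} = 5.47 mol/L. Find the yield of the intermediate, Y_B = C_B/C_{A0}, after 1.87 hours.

0.0812

For first-order series with pure A initially, C_B(t) = k₁C_{A0}/(k₂−k₁)·(e^(−k₁t) − e^(−k₂t)).
e^(−k₁t) = e^(−0.190×1.87) = e^(−0.3553) = 0.7010; e^(−k₂t) = e^(−3.254) = 0.03863.
C_B = 0.190×5.47/(1.74−0.190) × (0.7010−0.03863) = 0.6705×0.6623 = 0.4441 mol/L.
Y_B = C_B/C_{A0} = 0.4441/5.47 = 0.0812.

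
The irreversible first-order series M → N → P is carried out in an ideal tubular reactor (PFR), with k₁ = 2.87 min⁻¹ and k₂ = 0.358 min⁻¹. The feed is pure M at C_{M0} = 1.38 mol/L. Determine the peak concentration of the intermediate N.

1.03 mol/L

At the optimum, C_{N,max}/C_{M0} = (k₁/k₂)^[k₂/(k₂−k₁)].
= (2.87/0.358)^(0.358/(0.358−2.87)) = (8.017)^(-0.1425) = 0.7433.
C_{N,max} = 0.7433×1.38 = 1.03 mol/L.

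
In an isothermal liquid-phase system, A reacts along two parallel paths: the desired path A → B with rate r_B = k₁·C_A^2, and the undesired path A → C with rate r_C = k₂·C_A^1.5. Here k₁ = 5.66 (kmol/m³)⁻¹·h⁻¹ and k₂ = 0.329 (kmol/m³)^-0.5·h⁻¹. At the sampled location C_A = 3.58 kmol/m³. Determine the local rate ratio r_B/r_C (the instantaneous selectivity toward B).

32.6

S_{B/C} = r_B/r_C = (k₁·C_A^2)/(k₂·C_A^1.5) = (k₁/k₂)·C_A^0.5.
= (5.66×3.580^2) / (0.329×3.580^1.5) = 72.54/2.229 = 32.6.
Since the desired path is higher order in A, keeping C_A high (PFR or concentrated feed) favours B.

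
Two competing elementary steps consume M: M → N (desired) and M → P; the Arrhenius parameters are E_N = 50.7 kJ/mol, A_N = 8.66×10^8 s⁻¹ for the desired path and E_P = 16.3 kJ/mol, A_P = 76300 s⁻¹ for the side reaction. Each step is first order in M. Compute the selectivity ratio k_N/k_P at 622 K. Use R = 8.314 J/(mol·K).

14.7

With equal orders, S_{N/P} = k_N/k_P = (A_N/A_P)·exp[(E_P−E_N)/(RT)].
(E_P−E_N)/(RT) = (16.3−50.7)×10³/(8.314×622) = -34400/5171 = -6.652.
k_N/k_P = (8.66×10^8/76300)·exp(-6.652) = 11350 × 0.001291 = 14.7.
Since E_N > E_P, raising the temperature improves selectivity toward N.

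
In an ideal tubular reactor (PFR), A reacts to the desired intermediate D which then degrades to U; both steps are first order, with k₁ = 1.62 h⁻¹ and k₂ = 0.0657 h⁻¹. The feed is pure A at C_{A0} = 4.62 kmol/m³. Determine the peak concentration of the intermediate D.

4.03 kmol/m³

For a first-order series the maximum intermediate yield is C_{D,max}/C_{A0} = (k₁/k₂)^[k₂/(k₂−k₁)].
= (1.62/0.0657)^(0.0657/(0.0657−1.62)) = (24.66)^(-0.04227) = 0.8733.
C_{D,max} = 0.8733×4.62 = 4.03 kmol/m³.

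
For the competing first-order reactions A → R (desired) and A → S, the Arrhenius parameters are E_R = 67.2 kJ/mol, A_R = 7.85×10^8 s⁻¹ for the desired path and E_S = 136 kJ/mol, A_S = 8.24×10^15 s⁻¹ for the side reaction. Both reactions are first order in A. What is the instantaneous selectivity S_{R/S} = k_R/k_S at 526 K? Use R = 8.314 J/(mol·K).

0.648

With equal orders, S_{R/S} = k_R/k_S = (A_R/A_S)·exp[(E_S−E_R)/(RT)].
(E_S−E_R)/(RT) = (136−67.2)×10³/(8.314×526) = 68800/4373 = 15.73.
k_R/k_S = (7.85×10^8/8.24×10^15)·exp(15.73) = 9.527×10^-8 × 6.799×10^6 = 0.648.
Since E_R < E_S, lowering the temperature improves selectivity toward R.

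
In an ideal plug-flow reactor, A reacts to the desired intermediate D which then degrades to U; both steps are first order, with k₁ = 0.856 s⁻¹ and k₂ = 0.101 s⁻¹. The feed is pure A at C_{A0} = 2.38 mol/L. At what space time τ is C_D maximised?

Setting dC_D/dτ = 0 gives τ_opt = ln(k₂/k₁)/(k₂−k₁).
= ln(0.101/0.856)/(0.101−0.856) = ln(0.1180)/-0.7550 = -2.137/-0.7550 = 2.83 s.

2.83 s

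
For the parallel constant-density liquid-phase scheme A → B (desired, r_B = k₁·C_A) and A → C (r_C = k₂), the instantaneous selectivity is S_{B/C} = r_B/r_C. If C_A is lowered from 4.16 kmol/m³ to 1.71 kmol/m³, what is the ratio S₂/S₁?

S_{B/C} = (k₁/k₂)·C_A, so S₂/S₁ = (C_{A,2}/C_{A,1}).
= 1.71/4.16 = 0.411.
Selectivity toward B falls as C_A falls — high-concentration operation is favoured.

0.411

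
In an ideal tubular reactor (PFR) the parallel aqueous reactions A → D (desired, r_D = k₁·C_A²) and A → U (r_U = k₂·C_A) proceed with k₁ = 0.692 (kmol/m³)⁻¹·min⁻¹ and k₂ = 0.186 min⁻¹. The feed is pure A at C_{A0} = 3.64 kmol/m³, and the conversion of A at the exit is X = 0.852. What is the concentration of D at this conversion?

C_A = C_{A0}(1−X) = 0.5387 kmol/m³.
Along a PFR/batch, dC_U/dC_A = −r_U/(r_D+r_U) = −k₂/(k₂+k₁·C_A).
Integrating from C_{A0} to C_A: C_U = (0.186/0.692)·ln[(0.186+0.692·3.64)/(0.186+0.692·0.539)] = 0.2688·ln(2.705/0.5588) = 0.4239 kmol/m³.
Then C_D = (C_{A0}−C_A) − C_U = 3.101 − 0.4239 = 2.677 kmol/m³.

2.68 kmol/m³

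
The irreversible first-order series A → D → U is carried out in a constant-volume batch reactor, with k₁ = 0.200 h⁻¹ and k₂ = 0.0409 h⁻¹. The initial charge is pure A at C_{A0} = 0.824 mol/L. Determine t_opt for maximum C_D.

The intermediate peaks when r₁ = r₂, i.e. k₁e^(−k₁t) = k₂e^(−k₂t), giving t_opt = ln(k₂/k₁)/(k₂−k₁).
= ln(0.0409/0.200)/(0.0409−0.200) = ln(0.2045)/-0.1591 = -1.587/-0.1591 = 9.98 h.

9.98 h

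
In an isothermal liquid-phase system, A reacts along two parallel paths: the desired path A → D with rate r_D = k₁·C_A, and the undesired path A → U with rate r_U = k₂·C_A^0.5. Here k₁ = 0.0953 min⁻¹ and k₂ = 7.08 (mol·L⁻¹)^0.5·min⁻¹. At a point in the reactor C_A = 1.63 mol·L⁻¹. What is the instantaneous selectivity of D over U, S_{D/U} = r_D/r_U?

S_{D/U} = r_D/r_U = (k₁·C_A)/(k₂·C_A^0.5) = (k₁/k₂)·C_A^0.5.
= (0.0953×1.630) / (7.08×1.630^0.5) = 0.1553/9.039 = 0.0172.

0.0172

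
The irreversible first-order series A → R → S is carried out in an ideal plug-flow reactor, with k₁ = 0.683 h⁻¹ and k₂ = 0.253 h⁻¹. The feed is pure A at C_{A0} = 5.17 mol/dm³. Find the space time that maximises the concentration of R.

2.31 h

Setting dC_R/dτ = 0 gives τ_opt = ln(k₂/k₁)/(k₂−k₁).
= ln(0.253/0.683)/(0.253−0.683) = ln(0.3704)/-0.4300 = -0.9931/-0.4300 = 2.31 h.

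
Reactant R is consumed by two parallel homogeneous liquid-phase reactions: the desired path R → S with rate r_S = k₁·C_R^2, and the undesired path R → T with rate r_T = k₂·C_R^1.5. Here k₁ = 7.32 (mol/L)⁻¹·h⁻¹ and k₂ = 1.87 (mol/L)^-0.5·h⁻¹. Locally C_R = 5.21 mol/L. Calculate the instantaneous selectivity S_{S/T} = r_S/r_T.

S_{S/T} = r_S/r_T = (k₁·C_R^2)/(k₂·C_R^1.5) = (k₁/k₂)·C_R^0.5.
= (7.32×5.210^2) / (1.87×5.210^1.5) = 198.7/22.24 = 8.93.
Since the desired path is higher order in R, keeping C_R high (PFR or concentrated feed) favours S.

8.93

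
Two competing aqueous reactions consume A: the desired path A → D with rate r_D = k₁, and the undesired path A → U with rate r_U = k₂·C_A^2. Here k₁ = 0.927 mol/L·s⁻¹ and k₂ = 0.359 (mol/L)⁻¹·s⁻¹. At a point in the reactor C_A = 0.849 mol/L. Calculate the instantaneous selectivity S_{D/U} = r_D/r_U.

3.58

S_{D/U} = r_D/r_U = (k₁)/(k₂·C_A^2) = (k₁/k₂)·C_A^-2.
= (0.927) / (0.359×0.8490^2) = 0.9270/0.2588 = 3.58.
The undesired path is higher order in A, so low C_A (CSTR or dilute feed) favours D.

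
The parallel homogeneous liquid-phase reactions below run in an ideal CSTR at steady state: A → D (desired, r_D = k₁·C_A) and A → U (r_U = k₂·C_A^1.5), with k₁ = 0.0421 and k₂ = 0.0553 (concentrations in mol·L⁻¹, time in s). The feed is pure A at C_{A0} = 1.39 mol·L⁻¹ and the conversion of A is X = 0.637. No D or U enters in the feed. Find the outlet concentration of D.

0.458 mol·L⁻¹

Exit C_A = C_{A0}(1−X) = 1.39×0.363 = 0.5046 mol·L⁻¹.
In a CSTR the entire volume is at exit conditions, so r_D = 0.0421×0.5046 = 0.02124 and r_U = 0.0553×0.5046^1.5 = 0.01982.
Fraction of consumed A going to D: r_D/(r_D+r_U) = 0.5173.
C_D = 0.5173·C_{A0}·X = 0.5173×1.39×0.637 = 0.458 mol·L⁻¹.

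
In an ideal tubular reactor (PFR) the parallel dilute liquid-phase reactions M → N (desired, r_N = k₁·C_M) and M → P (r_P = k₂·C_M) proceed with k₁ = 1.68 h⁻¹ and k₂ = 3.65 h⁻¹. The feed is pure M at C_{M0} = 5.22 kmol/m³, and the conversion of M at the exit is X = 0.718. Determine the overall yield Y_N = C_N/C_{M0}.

C_M = C_{M0}(1−X) = 1.472 kmol/m³.
Both paths are first order in M, so the instantaneous fraction to N is constant: dC_N/d(−C_M) = k₁/(k₁+k₂) = 0.3152.
C_N = 0.3152·(C_{M0}−C_M) = 0.3152×3.748 = 1.18 kmol/m³.
Y_N = C_N/C_{M0} = 1.181/5.22 = 0.226.

0.226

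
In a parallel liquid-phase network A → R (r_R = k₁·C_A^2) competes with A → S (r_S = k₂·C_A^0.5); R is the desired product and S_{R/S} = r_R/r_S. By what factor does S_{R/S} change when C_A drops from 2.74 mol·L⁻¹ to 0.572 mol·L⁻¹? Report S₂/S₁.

S_{R/S} = (k₁/k₂)·C_A^1.5, so S₂/S₁ = (C_{A,2}/C_{A,1})^1.5.
= (0.572/2.74)^1.5 = (0.2088)^1.5 = 0.0954.

0.0954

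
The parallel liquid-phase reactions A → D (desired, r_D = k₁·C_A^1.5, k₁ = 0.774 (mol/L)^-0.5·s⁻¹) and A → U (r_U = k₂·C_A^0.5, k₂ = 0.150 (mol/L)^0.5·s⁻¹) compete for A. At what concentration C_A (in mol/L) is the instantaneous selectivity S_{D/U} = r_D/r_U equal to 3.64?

S_{D/U} = (k₁/k₂)·C_A ⇒ C_A = S·k₂/k₁.
= 3.64×0.150/0.774 = 0.705 mol/L.

0.705 mol/L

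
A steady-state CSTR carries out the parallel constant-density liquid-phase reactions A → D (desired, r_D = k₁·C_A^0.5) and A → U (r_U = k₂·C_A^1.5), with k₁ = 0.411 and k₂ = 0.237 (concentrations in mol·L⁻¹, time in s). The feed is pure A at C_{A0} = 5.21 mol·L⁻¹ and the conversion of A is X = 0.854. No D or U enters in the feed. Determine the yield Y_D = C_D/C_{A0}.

Exit C_A = C_{A0}(1−X) = 5.21×0.146 = 0.7607 mol·L⁻¹.
A CSTR operates uniformly at the exit composition, giving r_D = 0.3585 and r_U = 0.1572 (each k·C_A^n at C_A = 0.7607).
Fraction of consumed A going to D: r_D/(r_D+r_U) = 0.6951.
C_D = 0.6951·C_{A0}·X = 0.6951×5.21×0.854 = 3.09 mol·L⁻¹; Y_D = C_D/C_{A0} = 0.594.

0.594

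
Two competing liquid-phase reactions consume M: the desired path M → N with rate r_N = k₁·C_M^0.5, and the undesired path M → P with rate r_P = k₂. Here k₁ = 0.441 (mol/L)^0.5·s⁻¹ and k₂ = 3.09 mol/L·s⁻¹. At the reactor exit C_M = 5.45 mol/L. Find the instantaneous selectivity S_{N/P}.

0.333

S_{N/P} = r_N/r_P = (k₁·C_M^0.5)/(k₂) = (k₁/k₂)·C_M^0.5.
= (0.441×5.450^0.5) / (3.09) = 1.030/3.090 = 0.333.
Since the desired path is higher order in M, keeping C_M high (PFR or concentrated feed) favours N.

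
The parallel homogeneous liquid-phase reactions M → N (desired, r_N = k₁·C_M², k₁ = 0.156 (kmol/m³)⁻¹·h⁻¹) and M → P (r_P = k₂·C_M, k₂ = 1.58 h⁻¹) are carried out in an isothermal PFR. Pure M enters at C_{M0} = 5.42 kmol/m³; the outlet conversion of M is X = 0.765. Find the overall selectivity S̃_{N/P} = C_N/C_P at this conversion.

0.320

C_M = C_{M0}(1−X) = 1.274 kmol/m³.
Along a PFR/batch, dC_P/dC_M = −r_P/(r_N+r_P) = −k₂/(k₂+k₁·C_M).
Integrating from C_{M0} to C_M: C_P = (1.58/0.156)·ln[(1.58+0.156·5.42)/(1.58+0.156·1.27)] = 10.13·ln(2.426/1.779) = 3.141 kmol/m³.
Then C_N = (C_{M0}−C_M) − C_P = 4.146 − 3.141 = 1.005 kmol/m³.
S̃_{N/P} = C_N/C_P = 1.005/3.141 = 0.320.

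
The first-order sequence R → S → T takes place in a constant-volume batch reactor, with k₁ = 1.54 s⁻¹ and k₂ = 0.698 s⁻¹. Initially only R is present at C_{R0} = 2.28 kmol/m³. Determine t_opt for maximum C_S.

0.940 s

The intermediate peaks when r₁ = r₂, i.e. k₁e^(−k₁t) = k₂e^(−k₂t), giving t_opt = ln(k₂/k₁)/(k₂−k₁).
= ln(0.698/1.54)/(0.698−1.54) = ln(0.4532)/-0.8420 = -0.7913/-0.8420 = 0.940 s.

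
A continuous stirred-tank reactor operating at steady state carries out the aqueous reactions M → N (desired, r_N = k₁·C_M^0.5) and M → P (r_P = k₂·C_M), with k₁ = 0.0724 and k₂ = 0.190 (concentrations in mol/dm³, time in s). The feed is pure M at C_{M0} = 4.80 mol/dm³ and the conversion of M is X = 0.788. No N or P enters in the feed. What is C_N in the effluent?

Exit C_M = C_{M0}(1−X) = 4.80×0.212 = 1.018 mol/dm³.
Rates in a CSTR are evaluated at the outlet concentration: r_N = 0.0724×1.018^0.5 = 0.07303, r_P = 0.190×1.018 = 0.1933.
Fraction of consumed M going to N: r_N/(r_N+r_P) = 0.2742.
C_N = 0.2742·C_{M0}·X = 0.2742×4.80×0.788 = 1.04 mol/dm³.

1.04 mol/dm³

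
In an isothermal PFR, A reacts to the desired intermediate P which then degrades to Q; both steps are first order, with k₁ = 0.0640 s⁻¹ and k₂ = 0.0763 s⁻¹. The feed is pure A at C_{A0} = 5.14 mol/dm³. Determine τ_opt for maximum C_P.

14.3 s

Setting dC_P/dτ = 0 gives τ_opt = ln(k₂/k₁)/(k₂−k₁).
= ln(0.0763/0.0640)/(0.0763−0.0640) = ln(1.192)/0.01230 = 0.1758/0.01230 = 14.3 s.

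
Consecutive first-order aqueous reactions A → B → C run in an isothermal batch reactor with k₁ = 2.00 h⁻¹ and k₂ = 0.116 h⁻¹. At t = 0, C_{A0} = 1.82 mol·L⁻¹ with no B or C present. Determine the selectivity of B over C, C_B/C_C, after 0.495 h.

29.6

For first-order series with pure A initially, C_B(t) = k₁C_{A0}/(k₂−k₁)·(e^(−k₁t) − e^(−k₂t)).
e^(−k₁t) = e^(−2.00×0.495) = e^(−0.9900) = 0.3716; e^(−k₂t) = e^(−0.05742) = 0.9442.
C_B = 2.00×1.82/(0.116−2.00) × (0.3716−0.9442) = (-1.932)×(-0.5726) = 1.106 mol·L⁻¹.
C_A = C_{A0}e^(−k₁t) = 0.6763 mol·L⁻¹, so C_C = C_{A0}−C_A−C_B = 0.03739 mol·L⁻¹; C_B/C_C = 29.6.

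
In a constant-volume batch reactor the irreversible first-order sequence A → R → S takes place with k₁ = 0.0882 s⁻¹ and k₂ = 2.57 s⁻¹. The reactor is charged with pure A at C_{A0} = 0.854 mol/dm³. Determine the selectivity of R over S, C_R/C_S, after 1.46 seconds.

0.336

The intermediate concentration in a first-order A→B→C sequence is C_R = k₁C_{A0}(e^(−k₁t) − e^(−k₂t))/(k₂−k₁).
e^(−k₁t) = e^(−0.0882×1.46) = e^(−0.1288) = 0.8792; e^(−k₂t) = e^(−3.752) = 0.02347.
C_R = 0.0882×0.854/(2.57−0.0882) × (0.8792−0.02347) = 0.03035×0.8557 = 0.02597 mol/dm³.
C_A = C_{A0}e^(−k₁t) = 0.7508 mol/dm³, so C_S = C_{A0}−C_A−C_R = 0.07721 mol/dm³; C_R/C_S = 0.336.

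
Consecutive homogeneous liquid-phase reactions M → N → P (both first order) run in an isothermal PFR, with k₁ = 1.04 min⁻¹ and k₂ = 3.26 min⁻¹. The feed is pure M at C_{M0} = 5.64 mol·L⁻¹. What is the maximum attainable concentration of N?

At the optimum, C_{N,max}/C_{M0} = (k₁/k₂)^[k₂/(k₂−k₁)].
= (1.04/3.26)^(3.26/(3.26−1.04)) = (0.3190)^(1.468) = 0.1868.
C_{N,max} = 0.1868×5.64 = 1.05 mol·L⁻¹.

1.05 mol·L⁻¹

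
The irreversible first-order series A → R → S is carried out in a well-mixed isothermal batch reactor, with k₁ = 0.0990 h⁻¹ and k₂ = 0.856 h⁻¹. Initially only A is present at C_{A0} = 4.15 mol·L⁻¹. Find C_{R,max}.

0.362 mol·L⁻¹

For a first-order series the maximum intermediate yield is C_{R,max}/C_{A0} = (k₁/k₂)^[k₂/(k₂−k₁)].
= (0.0990/0.856)^(0.856/(0.856−0.0990)) = (0.1157)^(1.131) = 0.08723.
C_{R,max} = 0.08723×4.15 = 0.362 mol·L⁻¹.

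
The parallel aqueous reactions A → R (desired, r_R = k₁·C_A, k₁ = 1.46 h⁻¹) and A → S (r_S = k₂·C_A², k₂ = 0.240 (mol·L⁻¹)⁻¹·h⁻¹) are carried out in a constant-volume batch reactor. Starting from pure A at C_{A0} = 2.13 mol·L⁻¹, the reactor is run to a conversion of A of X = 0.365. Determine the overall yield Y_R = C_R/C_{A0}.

C_A = C_{A0}(1−X) = 1.353 mol·L⁻¹.
Along a PFR/batch, dC_R/dC_A = −r_R/(r_R+r_S) = −k₁/(k₁+k₂·C_A).
Integrating from C_{A0} to C_A: C_R = (1.46/0.240)·ln[(1.46+0.240·2.13)/(1.46+0.240·1.35)] = 6.083·ln(1.971/1.785) = 0.6049 mol·L⁻¹.
Y_R = C_R/C_{A0} = 0.6049/2.13 = 0.284.

0.284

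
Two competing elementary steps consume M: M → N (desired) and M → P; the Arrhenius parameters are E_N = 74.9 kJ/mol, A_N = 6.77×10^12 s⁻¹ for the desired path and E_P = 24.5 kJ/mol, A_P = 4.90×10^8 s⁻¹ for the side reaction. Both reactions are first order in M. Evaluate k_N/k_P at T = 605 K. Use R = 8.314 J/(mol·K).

With equal orders, S_{N/P} = k_N/k_P = (A_N/A_P)·exp[(E_P−E_N)/(RT)].
(E_P−E_N)/(RT) = (24.5−74.9)×10³/(8.314×605) = -50400/5030 = -10.02.
k_N/k_P = (6.77×10^12/4.90×10^8)·exp(-10.02) = 13816 × 4.450×10^-5 = 0.615.

0.615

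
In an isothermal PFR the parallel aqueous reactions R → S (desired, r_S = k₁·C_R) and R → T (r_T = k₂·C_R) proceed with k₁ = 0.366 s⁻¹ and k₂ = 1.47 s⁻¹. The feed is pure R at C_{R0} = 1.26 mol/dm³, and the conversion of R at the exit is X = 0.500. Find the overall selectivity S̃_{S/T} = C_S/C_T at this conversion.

0.249

C_R = C_{R0}(1−X) = 0.6300 mol/dm³.
Both paths are first order in R, so the instantaneous fraction to S is constant: dC_S/d(−C_R) = k₁/(k₁+k₂) = 0.1993.
C_S = 0.1993·(C_{R0}−C_R) = 0.1993×0.6300 = 0.126 mol/dm³.
C_T = (C_{R0}−C_R)−C_S = 0.5044 mol/dm³; S̃_{S/T} = 0.1256/0.5044 = 0.249.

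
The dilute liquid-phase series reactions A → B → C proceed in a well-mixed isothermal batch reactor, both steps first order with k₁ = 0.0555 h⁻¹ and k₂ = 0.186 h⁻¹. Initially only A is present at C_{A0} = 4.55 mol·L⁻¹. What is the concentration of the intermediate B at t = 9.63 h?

For first-order series with pure A initially, C_B(t) = k₁C_{A0}/(k₂−k₁)·(e^(−k₁t) − e^(−k₂t)).
e^(−k₁t) = e^(−0.0555×9.63) = e^(−0.5345) = 0.5860; e^(−k₂t) = e^(−1.791) = 0.1668.
C_B = 0.0555×4.55/(0.186−0.0555) × (0.5860−0.1668) = 1.935×0.4192 = 0.8112 mol·L⁻¹.

0.811 mol·L⁻¹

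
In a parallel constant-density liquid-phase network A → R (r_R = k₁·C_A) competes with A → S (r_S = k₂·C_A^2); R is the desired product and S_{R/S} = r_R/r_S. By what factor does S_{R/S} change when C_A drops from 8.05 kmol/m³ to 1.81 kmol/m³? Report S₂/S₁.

4.45

S_{R/S} = (k₁/k₂)·C_A⁻¹, so S₂/S₁ = (C_{A,2}/C_{A,1})⁻¹.
= 8.05/1.81 = 4.45.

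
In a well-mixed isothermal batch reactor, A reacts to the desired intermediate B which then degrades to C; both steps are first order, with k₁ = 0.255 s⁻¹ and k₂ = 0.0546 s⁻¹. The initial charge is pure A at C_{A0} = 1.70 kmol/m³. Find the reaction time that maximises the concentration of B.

7.69 s

The intermediate peaks when r₁ = r₂, i.e. k₁e^(−k₁t) = k₂e^(−k₂t), giving t_opt = ln(k₂/k₁)/(k₂−k₁).
= ln(0.0546/0.255)/(0.0546−0.255) = ln(0.2141)/-0.2004 = -1.541/-0.2004 = 7.69 s.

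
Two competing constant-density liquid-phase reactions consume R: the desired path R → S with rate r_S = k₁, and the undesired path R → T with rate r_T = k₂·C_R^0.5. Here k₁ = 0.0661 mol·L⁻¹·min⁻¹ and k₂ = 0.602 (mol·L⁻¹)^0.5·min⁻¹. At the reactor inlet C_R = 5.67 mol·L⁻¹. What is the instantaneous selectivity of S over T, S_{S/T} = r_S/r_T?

S_{S/T} = r_S/r_T = (k₁)/(k₂·C_R^0.5) = (k₁/k₂)·C_R^-0.5.
= (0.0661) / (0.602×5.670^0.5) = 0.06610/1.433 = 0.0461.
The undesired path is higher order in R, so low C_R (CSTR or dilute feed) favours S.

0.0461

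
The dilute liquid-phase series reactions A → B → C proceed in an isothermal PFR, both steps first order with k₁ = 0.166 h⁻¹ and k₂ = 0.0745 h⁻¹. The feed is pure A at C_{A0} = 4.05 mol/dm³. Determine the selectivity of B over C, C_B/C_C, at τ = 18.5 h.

The intermediate concentration in a first-order A→B→C sequence is C_B = k₁C_{A0}(e^(−k₁τ) − e^(−k₂τ))/(k₂−k₁).
e^(−k₁τ) = e^(−0.166×18.5) = e^(−3.071) = 0.04637; e^(−k₂τ) = e^(−1.378) = 0.2520.
C_B = 0.166×4.05/(0.0745−0.166) × (0.04637−0.2520) = (-7.348)×(-0.2056) = 1.511 mol/dm³.
C_A = C_{A0}e^(−k₁τ) = 0.1878 mol/dm³, so C_C = C_{A0}−C_A−C_B = 2.351 mol/dm³; C_B/C_C = 0.643.

0.643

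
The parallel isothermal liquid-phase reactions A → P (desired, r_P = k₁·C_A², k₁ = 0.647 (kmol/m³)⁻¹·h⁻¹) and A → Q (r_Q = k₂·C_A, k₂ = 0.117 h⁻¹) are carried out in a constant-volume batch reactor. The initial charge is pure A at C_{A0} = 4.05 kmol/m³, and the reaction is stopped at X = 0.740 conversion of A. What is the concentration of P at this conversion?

C_A = C_{A0}(1−X) = 1.053 kmol/m³.
Along a PFR/batch, dC_Q/dC_A = −r_Q/(r_P+r_Q) = −k₂/(k₂+k₁·C_A).
Integrating from C_{A0} to C_A: C_Q = (0.117/0.647)·ln[(0.117+0.647·4.05)/(0.117+0.647·1.05)] = 0.1808·ln(2.737/0.7983) = 0.2228 kmol/m³.
Then C_P = (C_{A0}−C_A) − C_Q = 2.997 − 0.2228 = 2.774 kmol/m³.

2.77 kmol/m³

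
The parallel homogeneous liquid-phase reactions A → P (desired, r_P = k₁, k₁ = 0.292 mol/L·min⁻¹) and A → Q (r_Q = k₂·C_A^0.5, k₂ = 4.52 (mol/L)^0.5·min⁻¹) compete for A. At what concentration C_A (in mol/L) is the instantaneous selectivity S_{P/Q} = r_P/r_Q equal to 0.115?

0.316 mol/L

S_{P/Q} = (k₁/k₂)·C_A^-0.5 ⇒ C_A = (S·k₂/k₁)^(-2).
= (0.115×4.52/0.292)^(-2) = (1.780)^(-2) = 0.316 mol/L.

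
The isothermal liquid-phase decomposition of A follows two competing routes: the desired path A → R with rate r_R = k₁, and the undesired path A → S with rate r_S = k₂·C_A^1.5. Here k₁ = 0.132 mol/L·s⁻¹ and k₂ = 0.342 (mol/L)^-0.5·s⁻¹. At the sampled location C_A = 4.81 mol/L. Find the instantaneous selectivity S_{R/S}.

0.0366

S_{R/S} = r_R/r_S = (k₁)/(k₂·C_A^1.5) = (k₁/k₂)·C_A^-1.5.
= (0.132) / (0.342×4.810^1.5) = 0.1320/3.608 = 0.0366.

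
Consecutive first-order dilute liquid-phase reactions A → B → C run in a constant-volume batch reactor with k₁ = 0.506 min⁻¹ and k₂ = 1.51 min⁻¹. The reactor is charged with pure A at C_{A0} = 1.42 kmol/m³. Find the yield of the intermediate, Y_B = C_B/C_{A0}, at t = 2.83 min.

0.113

For first-order series with pure A initially, C_B(t) = k₁C_{A0}/(k₂−k₁)·(e^(−k₁t) − e^(−k₂t)).
e^(−k₁t) = e^(−0.506×2.83) = e^(−1.432) = 0.2388; e^(−k₂t) = e^(−4.273) = 0.01394.
C_B = 0.506×1.42/(1.51−0.506) × (0.2388−0.01394) = 0.7157×0.2249 = 0.1610 kmol/m³.
Y_B = C_B/C_{A0} = 0.1610/1.42 = 0.113.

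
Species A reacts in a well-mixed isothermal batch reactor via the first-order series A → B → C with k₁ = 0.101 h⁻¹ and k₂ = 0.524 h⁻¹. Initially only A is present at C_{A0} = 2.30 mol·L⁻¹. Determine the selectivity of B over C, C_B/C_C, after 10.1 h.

0.153

Solving the coupled first-order balances gives C_B(t) = [k₁/(k₂−k₁)]·C_{A0}·(e^(−k₁t) − e^(−k₂t)).
e^(−k₁t) = e^(−0.101×10.1) = e^(−1.020) = 0.3606; e^(−k₂t) = e^(−5.292) = 0.005030.
C_B = 0.101×2.30/(0.524−0.101) × (0.3606−0.005030) = 0.5492×0.3555 = 0.1952 mol·L⁻¹.
C_A = C_{A0}e^(−k₁t) = 0.8293 mol·L⁻¹, so C_C = C_{A0}−C_A−C_B = 1.275 mol·L⁻¹; C_B/C_C = 0.153.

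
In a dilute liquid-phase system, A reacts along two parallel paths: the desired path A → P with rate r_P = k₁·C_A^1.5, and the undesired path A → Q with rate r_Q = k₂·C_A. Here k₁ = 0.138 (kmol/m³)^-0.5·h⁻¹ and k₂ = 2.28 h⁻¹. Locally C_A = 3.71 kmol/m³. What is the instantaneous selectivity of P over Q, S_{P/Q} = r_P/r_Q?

S_{P/Q} = r_P/r_Q = (k₁·C_A^1.5)/(k₂·C_A) = (k₁/k₂)·C_A^0.5.
= (0.138×3.710^1.5) / (2.28×3.710) = 0.9861/8.459 = 0.117.
Since the desired path is higher order in A, keeping C_A high (PFR or concentrated feed) favours P.

0.117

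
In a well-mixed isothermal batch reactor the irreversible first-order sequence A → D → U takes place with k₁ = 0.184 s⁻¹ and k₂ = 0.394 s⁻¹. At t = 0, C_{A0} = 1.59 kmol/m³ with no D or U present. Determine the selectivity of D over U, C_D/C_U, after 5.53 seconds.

0.517

The intermediate concentration in a first-order A→B→C sequence is C_D = k₁C_{A0}(e^(−k₁t) − e^(−k₂t))/(k₂−k₁).
e^(−k₁t) = e^(−0.184×5.53) = e^(−1.018) = 0.3615; e^(−k₂t) = e^(−2.179) = 0.1132.
C_D = 0.184×1.59/(0.394−0.184) × (0.3615−0.1132) = 1.393×0.2483 = 0.3459 kmol/m³.
C_A = C_{A0}e^(−k₁t) = 0.5748 kmol/m³, so C_U = C_{A0}−C_A−C_D = 0.6693 kmol/m³; C_D/C_U = 0.517.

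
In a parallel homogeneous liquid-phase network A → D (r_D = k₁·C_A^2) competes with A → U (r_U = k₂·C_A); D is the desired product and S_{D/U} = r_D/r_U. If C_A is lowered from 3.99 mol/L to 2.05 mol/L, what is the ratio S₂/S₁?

0.514

S_{D/U} = (k₁/k₂)·C_A, so S₂/S₁ = (C_{A,2}/C_{A,1}).
= 2.05/3.99 = 0.514.
Selectivity toward D falls as C_A falls — high-concentration operation is favoured.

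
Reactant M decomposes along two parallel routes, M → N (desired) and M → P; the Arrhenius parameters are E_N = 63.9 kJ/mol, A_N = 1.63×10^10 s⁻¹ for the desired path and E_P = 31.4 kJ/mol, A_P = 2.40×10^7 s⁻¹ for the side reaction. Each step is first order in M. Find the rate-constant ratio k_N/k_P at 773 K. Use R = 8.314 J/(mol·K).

k_N/k_P = (A_N/A_P)·exp[−(E_N−E_P)/(RT)] = (A_N/A_P)·exp[(E_P−E_N)/(RT)].
(E_P−E_N)/(RT) = (31.4−63.9)×10³/(8.314×773) = -32500/6427 = -5.057.
k_N/k_P = (1.63×10^10/2.40×10^7)·exp(-5.057) = 679.2 × 0.006365 = 4.32.

4.32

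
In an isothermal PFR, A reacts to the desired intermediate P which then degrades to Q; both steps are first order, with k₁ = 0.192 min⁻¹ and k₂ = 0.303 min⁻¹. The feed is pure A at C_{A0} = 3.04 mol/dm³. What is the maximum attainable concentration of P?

For a first-order series the maximum intermediate yield is C_{P,max}/C_{A0} = (k₁/k₂)^[k₂/(k₂−k₁)].
= (0.192/0.303)^(0.303/(0.303−0.192)) = (0.6337)^(2.730) = 0.2878.
C_{P,max} = 0.2878×3.04 = 0.875 mol/dm³.

0.875 mol/dm³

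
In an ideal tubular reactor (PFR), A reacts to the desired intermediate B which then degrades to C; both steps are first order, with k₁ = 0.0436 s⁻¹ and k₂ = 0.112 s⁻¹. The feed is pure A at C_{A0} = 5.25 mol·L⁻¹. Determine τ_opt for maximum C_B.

13.8 s

Setting dC_B/dτ = 0 gives τ_opt = ln(k₂/k₁)/(k₂−k₁).
= ln(0.112/0.0436)/(0.112−0.0436) = ln(2.569)/0.06840 = 0.9434/0.06840 = 13.8 s.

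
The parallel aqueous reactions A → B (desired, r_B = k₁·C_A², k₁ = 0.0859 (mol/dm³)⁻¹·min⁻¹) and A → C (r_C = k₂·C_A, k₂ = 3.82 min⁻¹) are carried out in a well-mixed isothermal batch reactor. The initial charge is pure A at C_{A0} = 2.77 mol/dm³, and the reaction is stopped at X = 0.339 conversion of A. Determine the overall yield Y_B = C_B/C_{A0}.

C_A = C_{A0}(1−X) = 1.831 mol/dm³.
Along a PFR/batch, dC_C/dC_A = −r_C/(r_B+r_C) = −k₂/(k₂+k₁·C_A).
Integrating from C_{A0} to C_A: C_C = (3.82/0.0859)·ln[(3.82+0.0859·2.77)/(3.82+0.0859·1.83)] = 44.47·ln(4.058/3.977) = 0.8929 mol/dm³.
Then C_B = (C_{A0}−C_A) − C_C = 0.9390 − 0.8929 = 0.04616 mol/dm³.
Y_B = C_B/C_{A0} = 0.04616/2.77 = 0.0167.

0.0167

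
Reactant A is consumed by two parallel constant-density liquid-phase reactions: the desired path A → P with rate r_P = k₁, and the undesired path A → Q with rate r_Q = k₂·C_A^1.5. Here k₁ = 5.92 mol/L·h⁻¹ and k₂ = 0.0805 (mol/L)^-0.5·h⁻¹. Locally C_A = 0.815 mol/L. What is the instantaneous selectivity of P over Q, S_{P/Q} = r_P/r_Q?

S_{P/Q} = r_P/r_Q = (k₁)/(k₂·C_A^1.5) = (k₁/k₂)·C_A^-1.5.
= (5.92) / (0.0805×0.8150^1.5) = 5.920/0.05923 = 100.0.
The undesired path is higher order in A, so low C_A (CSTR or dilute feed) favours P.

100.0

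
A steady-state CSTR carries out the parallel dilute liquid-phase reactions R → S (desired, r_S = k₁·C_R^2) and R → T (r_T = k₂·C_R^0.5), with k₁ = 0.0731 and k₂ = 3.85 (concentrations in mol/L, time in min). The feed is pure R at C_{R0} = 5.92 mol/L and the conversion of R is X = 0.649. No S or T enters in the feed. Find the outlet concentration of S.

Exit C_R = C_{R0}(1−X) = 5.92×0.351 = 2.078 mol/L.
Rates in a CSTR are evaluated at the outlet concentration: r_S = 0.0731×2.078^2 = 0.3156, r_T = 3.85×2.078^0.5 = 5.550.
Fraction of consumed R going to S: r_S/(r_S+r_T) = 0.05381.
C_S = 0.05381·C_{R0}·X = 0.05381×5.92×0.649 = 0.207 mol/L.

0.207 mol/L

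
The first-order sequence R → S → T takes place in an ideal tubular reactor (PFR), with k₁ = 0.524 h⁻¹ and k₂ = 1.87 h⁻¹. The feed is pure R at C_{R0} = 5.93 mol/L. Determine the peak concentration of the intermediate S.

For a first-order series the maximum intermediate yield is C_{S,max}/C_{R0} = (k₁/k₂)^[k₂/(k₂−k₁)].
= (0.524/1.87)^(1.87/(1.87−0.524)) = (0.2802)^(1.389) = 0.1708.
C_{S,max} = 0.1708×5.93 = 1.01 mol/L.

1.01 mol/L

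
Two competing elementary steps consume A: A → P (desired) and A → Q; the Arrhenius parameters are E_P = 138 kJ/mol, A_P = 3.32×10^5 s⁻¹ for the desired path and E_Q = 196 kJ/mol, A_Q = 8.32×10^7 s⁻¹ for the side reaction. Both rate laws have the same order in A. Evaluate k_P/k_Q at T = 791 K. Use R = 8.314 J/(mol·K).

27.0

With equal orders, S_{P/Q} = k_P/k_Q = (A_P/A_Q)·exp[(E_Q−E_P)/(RT)].
(E_Q−E_P)/(RT) = (196−138)×10³/(8.314×791) = 58000/6576 = 8.819.
k_P/k_Q = (3.32×10^5/8.32×10^7)·exp(8.819) = 0.003990 × 6765 = 27.0.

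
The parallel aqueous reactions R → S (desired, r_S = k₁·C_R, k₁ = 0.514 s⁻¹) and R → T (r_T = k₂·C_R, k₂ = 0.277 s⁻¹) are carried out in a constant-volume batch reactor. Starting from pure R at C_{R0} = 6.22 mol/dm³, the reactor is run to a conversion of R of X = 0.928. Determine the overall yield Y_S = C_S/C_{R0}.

0.603

C_R = C_{R0}(1−X) = 0.4478 mol/dm³.
Both paths are first order in R, so the instantaneous fraction to S is constant: dC_S/d(−C_R) = k₁/(k₁+k₂) = 0.6498.
C_S = 0.6498·(C_{R0}−C_R) = 0.6498×5.772 = 3.75 mol/dm³.
Y_S = C_S/C_{R0} = 3.751/6.22 = 0.603.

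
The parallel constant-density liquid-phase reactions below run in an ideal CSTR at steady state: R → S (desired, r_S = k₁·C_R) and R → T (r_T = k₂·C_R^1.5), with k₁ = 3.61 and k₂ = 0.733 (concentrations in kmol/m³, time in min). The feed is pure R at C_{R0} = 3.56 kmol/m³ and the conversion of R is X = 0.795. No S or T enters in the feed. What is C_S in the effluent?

2.41 kmol/m³

Exit C_R = C_{R0}(1−X) = 3.56×0.205 = 0.7298 kmol/m³.
Rates in a CSTR are evaluated at the outlet concentration: r_S = 3.61×0.7298 = 2.635, r_T = 0.733×0.7298^1.5 = 0.4570.
Fraction of consumed R going to S: r_S/(r_S+r_T) = 0.8522.
C_S = 0.8522·C_{R0}·X = 0.8522×3.56×0.795 = 2.41 kmol/m³.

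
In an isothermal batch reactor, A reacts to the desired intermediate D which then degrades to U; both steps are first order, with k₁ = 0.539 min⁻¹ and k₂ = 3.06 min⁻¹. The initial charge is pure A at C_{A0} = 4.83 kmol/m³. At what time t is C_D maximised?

0.689 min

The intermediate peaks when r₁ = r₂, i.e. k₁e^(−k₁t) = k₂e^(−k₂t), giving t_opt = ln(k₂/k₁)/(k₂−k₁).
= ln(3.06/0.539)/(3.06−0.539) = ln(5.677)/2.521 = 1.736/2.521 = 0.689 min.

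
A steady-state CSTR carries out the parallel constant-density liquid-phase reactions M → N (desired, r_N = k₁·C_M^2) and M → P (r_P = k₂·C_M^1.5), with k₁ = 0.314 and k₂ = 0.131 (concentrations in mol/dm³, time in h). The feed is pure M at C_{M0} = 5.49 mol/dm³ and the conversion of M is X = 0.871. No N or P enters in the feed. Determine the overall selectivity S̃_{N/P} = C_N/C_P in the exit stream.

Exit C_M = C_{M0}(1−X) = 5.49×0.129 = 0.7082 mol/dm³.
In a CSTR the entire volume is at exit conditions, so r_N = 0.314×0.7082^2 = 0.1575 and r_P = 0.131×0.7082^1.5 = 0.07808.
Overall selectivity = C_N/C_P = r_Nτ/(r_Pτ) = r_N/r_P = 2.02.

2.02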